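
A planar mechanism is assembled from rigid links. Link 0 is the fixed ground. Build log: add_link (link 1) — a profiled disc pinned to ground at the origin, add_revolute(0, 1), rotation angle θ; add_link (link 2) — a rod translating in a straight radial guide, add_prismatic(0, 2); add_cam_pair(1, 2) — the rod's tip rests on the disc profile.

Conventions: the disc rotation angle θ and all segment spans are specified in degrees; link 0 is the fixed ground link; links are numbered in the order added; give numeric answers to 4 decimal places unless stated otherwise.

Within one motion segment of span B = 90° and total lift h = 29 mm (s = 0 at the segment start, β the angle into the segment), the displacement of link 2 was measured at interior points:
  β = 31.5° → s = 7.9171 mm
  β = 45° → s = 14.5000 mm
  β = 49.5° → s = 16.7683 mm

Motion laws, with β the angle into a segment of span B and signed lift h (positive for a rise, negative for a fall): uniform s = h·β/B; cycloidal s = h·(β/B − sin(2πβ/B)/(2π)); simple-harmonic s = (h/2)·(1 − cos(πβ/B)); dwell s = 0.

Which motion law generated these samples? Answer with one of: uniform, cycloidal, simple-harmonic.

candidates at β/B = r: uniform s = h·r (linear in β); cycloidal s = h·(r − sin(2πr)/(2π)); simple-harmonic s = (h/2)(1 − cos(πr))
β=31.5°: printed 7.9171 | uniform 10.1500, cycloidal 6.4160, simple-harmonic 7.9171
β=45°: printed 14.5000 | uniform 14.5000, cycloidal 14.5000, simple-harmonic 14.5000
β=49.5°: printed 16.7683 | uniform 15.9500, cycloidal 17.3763, simple-harmonic 16.7683
only one law matches every sample → simple-harmonic

simple-harmonic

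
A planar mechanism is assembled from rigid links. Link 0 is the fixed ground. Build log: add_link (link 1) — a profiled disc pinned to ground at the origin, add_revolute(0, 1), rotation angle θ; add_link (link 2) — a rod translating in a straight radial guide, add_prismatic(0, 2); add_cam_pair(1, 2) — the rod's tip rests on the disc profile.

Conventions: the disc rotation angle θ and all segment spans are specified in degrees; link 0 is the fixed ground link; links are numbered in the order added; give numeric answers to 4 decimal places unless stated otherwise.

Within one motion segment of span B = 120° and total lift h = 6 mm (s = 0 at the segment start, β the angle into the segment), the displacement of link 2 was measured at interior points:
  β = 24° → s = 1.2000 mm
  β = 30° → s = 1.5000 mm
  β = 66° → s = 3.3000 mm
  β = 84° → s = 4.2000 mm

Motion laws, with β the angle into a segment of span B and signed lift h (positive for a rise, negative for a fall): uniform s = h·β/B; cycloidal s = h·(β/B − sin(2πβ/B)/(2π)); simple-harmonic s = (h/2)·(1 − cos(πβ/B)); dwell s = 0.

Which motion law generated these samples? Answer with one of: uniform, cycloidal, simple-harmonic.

candidates at β/B = r: uniform s = h·r (linear in β); cycloidal s = h·(r − sin(2πr)/(2π)); simple-harmonic s = (h/2)(1 − cos(πr))
β=24°: printed 1.2000 | uniform 1.2000, cycloidal 0.2918, simple-harmonic 0.5729
β=30°: printed 1.5000 | uniform 1.5000, cycloidal 0.5451, simple-harmonic 0.8787
β=66°: printed 3.3000 | uniform 3.3000, cycloidal 3.5951, simple-harmonic 3.4693
β=84°: printed 4.2000 | uniform 4.2000, cycloidal 5.1082, simple-harmonic 4.7634
only one law matches every sample → uniform

uniform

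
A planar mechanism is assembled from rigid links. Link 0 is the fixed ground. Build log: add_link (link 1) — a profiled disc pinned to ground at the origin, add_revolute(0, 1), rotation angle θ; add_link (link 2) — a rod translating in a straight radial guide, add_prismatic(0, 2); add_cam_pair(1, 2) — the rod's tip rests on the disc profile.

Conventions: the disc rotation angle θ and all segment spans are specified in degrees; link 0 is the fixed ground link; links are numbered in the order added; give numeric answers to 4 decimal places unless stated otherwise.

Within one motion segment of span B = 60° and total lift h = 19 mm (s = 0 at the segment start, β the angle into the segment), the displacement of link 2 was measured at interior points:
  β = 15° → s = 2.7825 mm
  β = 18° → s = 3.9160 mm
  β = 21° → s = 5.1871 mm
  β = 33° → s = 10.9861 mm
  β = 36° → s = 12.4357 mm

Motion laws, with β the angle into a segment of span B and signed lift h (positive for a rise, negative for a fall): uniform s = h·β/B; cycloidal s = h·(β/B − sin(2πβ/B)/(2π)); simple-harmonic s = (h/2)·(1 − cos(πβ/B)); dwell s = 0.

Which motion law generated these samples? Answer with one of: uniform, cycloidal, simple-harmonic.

candidates at β/B = r: uniform s = h·r (linear in β); cycloidal s = h·(r − sin(2πr)/(2π)); simple-harmonic s = (h/2)(1 − cos(πr))
β=15°: printed 2.7825 | uniform 4.7500, cycloidal 1.7261, simple-harmonic 2.7825
β=18°: printed 3.9160 | uniform 5.7000, cycloidal 2.8241, simple-harmonic 3.9160
β=21°: printed 5.1871 | uniform 6.6500, cycloidal 4.2036, simple-harmonic 5.1871
β=33°: printed 10.9861 | uniform 10.4500, cycloidal 11.3845, simple-harmonic 10.9861
β=36°: printed 12.4357 | uniform 11.4000, cycloidal 13.1774, simple-harmonic 12.4357
only one law matches every sample → simple-harmonic

simple-harmonic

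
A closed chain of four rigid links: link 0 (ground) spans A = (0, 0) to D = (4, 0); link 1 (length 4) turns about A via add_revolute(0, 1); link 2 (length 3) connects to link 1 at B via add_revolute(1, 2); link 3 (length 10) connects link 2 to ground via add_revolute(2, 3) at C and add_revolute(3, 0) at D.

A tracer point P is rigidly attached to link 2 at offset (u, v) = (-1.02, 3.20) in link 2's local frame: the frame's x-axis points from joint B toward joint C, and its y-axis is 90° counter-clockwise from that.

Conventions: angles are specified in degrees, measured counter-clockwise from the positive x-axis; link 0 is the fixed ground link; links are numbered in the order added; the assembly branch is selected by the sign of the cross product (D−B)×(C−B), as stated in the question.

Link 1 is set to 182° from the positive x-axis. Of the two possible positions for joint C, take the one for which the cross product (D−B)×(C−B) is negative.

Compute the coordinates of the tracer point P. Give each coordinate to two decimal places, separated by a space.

A=(0,0), D=(4.00,0)
B = A + 4.00·(cos182°, sin182°) = (-3.9976, -0.1396)
|BD| = 7.9988
circle(B,3.00) ∩ circle(D,10.00): a=-1.6890, h=2.4794
  candidates: C₊=(-5.7296,2.3099) cross=19.832; C₋=(-5.6430,-2.6481) cross=-19.832
  branch - wants cross < 0 → take C=(-5.6430,-2.6481) (cross=-19.832)
ex = (C−B)/|BC| = (-0.5485,-0.8362); ey = (0.8362,-0.5485)
P = B + -1.02·ex + 3.20·ey = (-0.7624,-1.0419)

-0.76 -1.04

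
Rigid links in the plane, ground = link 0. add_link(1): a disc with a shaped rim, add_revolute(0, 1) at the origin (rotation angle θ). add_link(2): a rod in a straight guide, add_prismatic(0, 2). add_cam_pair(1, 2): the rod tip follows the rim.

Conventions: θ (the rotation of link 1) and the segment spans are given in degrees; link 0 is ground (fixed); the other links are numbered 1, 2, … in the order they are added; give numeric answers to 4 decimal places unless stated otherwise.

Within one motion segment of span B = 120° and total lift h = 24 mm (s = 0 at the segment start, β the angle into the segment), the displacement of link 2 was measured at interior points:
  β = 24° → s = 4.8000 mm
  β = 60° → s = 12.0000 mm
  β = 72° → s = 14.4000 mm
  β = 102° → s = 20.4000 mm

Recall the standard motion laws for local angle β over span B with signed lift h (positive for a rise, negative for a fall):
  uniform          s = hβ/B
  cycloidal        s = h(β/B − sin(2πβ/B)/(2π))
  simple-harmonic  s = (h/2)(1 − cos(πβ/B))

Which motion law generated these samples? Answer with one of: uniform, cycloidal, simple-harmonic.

candidates at β/B = r: uniform s = h·r (linear in β); cycloidal s = h·(r − sin(2πr)/(2π)); simple-harmonic s = (h/2)(1 − cos(πr))
β=24°: printed 4.8000 | uniform 4.8000, cycloidal 1.1672, simple-harmonic 2.2918
β=60°: printed 12.0000 | uniform 12.0000, cycloidal 12.0000, simple-harmonic 12.0000
β=72°: printed 14.4000 | uniform 14.4000, cycloidal 16.6452, simple-harmonic 15.7082
β=102°: printed 20.4000 | uniform 20.4000, cycloidal 23.4902, simple-harmonic 22.6921
only one law matches every sample → uniform

uniform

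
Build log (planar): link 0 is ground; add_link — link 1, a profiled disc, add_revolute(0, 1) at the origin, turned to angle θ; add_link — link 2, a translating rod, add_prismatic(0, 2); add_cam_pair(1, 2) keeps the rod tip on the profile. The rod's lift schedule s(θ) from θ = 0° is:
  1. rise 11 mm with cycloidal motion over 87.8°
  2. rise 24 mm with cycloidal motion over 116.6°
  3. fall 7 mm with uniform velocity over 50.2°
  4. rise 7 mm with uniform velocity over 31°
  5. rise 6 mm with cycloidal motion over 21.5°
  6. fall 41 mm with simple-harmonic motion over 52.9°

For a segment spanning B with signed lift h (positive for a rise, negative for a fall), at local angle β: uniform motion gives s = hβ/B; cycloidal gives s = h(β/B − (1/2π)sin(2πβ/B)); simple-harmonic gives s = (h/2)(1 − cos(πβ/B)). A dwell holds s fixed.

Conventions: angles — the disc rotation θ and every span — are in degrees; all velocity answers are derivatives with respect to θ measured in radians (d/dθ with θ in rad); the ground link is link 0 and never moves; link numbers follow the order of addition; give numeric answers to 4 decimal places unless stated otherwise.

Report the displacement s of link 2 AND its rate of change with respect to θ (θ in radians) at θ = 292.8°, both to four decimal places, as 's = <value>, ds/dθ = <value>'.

seg 1 [0°–87.8°] cycloidal, h=11: full span → s += 11 → s = 11.0000
seg 2 [87.8°–204.4°] cycloidal, h=24: full span → s += 24 → s = 35.0000
seg 3 [204.4°–254.6°] uniform, h=-7: full span → s += -7 → s = 28.0000
seg 4 [254.6°–285.6°] uniform, h=7: full span → s += 7 → s = 35.0000
seg 5 [285.6°–307.1°] cycloidal, h=6: θ=292.8° here. β=7.2, B=21.5. 6·(0.3349 − sin(2π·0.3349)/(2π)) = 1.1870 → s = 36.1870
velocity in seg [285.6°–307.1°] (cycloidal), θ in radians: β = 7.2° = 0.1257 rad, B = 21.5° = 0.3752 rad; ds/dθ = (h/B)(1 − cos(2πβ/B)) = (6/0.3752)(1 − cos(2π·0.3349)) = 24.118790 mm/rad

s = 36.1870, ds/dθ = 24.1188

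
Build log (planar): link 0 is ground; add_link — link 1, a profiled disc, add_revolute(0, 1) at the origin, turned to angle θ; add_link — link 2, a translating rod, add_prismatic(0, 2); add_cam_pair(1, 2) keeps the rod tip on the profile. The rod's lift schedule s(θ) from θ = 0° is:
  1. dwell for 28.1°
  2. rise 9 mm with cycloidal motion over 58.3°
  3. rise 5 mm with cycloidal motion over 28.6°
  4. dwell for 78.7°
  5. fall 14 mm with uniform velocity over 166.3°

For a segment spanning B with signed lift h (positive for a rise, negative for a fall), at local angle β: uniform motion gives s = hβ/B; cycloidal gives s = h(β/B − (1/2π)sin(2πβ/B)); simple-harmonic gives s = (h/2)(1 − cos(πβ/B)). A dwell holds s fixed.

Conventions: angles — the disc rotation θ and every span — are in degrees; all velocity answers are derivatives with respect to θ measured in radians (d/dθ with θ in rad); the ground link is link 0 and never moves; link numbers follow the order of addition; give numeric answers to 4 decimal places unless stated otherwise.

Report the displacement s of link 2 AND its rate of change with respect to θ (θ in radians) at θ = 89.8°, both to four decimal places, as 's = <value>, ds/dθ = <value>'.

seg 1 [0°–28.1°] dwell: s stays 0.0000
seg 2 [28.1°–86.4°] cycloidal, h=9: full span → s += 9 → s = 9.0000
seg 3 [86.4°–115°] cycloidal, h=5: θ=89.8° here. β=3.4, B=28.6. 5·(0.1189 − sin(2π·0.1189)/(2π)) = 0.0538 → s = 9.0538
velocity in seg [86.4°–115°] (cycloidal), θ in radians: β = 3.4° = 0.0593 rad, B = 28.6° = 0.4992 rad; ds/dθ = (h/B)(1 − cos(2πβ/B)) = (5/0.4992)(1 − cos(2π·0.1189)) = 2.666828 mm/rad

s = 9.0538, ds/dθ = 2.6668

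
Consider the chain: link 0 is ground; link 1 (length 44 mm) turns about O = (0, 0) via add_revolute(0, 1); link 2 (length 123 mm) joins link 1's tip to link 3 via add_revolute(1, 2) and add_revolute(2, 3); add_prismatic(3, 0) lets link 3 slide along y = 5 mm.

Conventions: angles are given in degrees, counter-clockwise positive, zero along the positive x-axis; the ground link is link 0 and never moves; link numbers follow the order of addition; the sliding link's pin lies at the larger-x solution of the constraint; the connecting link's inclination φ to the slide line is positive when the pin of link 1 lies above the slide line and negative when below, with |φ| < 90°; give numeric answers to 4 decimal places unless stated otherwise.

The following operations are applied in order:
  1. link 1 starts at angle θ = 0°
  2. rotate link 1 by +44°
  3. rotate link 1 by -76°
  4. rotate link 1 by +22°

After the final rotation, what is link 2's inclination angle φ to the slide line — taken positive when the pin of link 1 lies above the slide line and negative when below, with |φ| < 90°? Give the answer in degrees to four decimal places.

geometry: r = 44 mm, L = 123 mm, e = 5 mm; θ starts at 0°
rotate link 1 by +44°: θ ← 0° +44° = 44°
rotate link 1 by -76°: θ ← 44° -76° = -32°
rotate link 1 by +22°: θ ← -32° +22° = -10°
h = r sin θ − e = -7.640520 − 5 = -12.640520
sin φ = h / L = -12.640520 / 123 = -0.10276845
φ = arcsin(-0.10276845) = -5.898613°

-5.8986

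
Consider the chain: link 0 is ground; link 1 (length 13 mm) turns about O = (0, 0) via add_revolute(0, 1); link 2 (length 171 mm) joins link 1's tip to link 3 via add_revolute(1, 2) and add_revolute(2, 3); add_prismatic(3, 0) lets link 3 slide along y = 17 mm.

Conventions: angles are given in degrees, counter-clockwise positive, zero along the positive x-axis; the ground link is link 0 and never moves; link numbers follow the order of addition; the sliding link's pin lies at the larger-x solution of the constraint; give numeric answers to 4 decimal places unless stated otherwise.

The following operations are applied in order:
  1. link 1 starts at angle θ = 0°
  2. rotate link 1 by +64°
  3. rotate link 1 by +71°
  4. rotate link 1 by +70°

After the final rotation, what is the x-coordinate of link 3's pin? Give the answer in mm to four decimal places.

geometry: r = 13 mm, L = 171 mm, e = 17 mm; θ starts at 0°
rotate link 1 by +64°: θ ← 0° +64° = 64°
rotate link 1 by +71°: θ ← 64° +71° = 135°
rotate link 1 by +70°: θ ← 135° +70° = 205°
crank pin P = (r cos θ, r sin θ) = (-11.782001, -5.494037)
h = r sin θ − e = -5.494037 − 17 = -22.494037
x = r cos θ + √(L² − h²) = -11.782001 + 169.514065 = 157.732064

157.7321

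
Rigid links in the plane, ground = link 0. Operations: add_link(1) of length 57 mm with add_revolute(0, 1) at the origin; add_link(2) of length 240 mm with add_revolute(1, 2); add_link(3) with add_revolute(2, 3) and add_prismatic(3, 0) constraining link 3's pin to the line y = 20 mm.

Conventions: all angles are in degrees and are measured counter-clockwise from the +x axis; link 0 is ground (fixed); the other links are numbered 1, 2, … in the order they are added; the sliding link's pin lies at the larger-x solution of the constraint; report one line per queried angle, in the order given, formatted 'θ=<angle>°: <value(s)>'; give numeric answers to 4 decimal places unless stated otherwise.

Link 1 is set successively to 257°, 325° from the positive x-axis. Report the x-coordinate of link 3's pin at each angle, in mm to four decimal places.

geometry: r = 57 mm, L = 240 mm, e = 20 mm
θ=257°: crank pin P = (r cos θ, r sin θ) = (-12.822210, -55.539094)
θ=257°: h = r sin θ − e = -55.539094 − 20 = -75.539094
θ=257°: x = r cos θ + √(L² − h²) = -12.822210 + 227.802207 = 214.979996
θ=325°: crank pin P = (r cos θ, r sin θ) = (46.691667, -32.693857)
θ=325°: h = r sin θ − e = -32.693857 − 20 = -52.693857
θ=325°: x = r cos θ + √(L² − h²) = 46.691667 + 234.143882 = 280.835548

θ=257°: 214.9800
θ=325°: 280.8355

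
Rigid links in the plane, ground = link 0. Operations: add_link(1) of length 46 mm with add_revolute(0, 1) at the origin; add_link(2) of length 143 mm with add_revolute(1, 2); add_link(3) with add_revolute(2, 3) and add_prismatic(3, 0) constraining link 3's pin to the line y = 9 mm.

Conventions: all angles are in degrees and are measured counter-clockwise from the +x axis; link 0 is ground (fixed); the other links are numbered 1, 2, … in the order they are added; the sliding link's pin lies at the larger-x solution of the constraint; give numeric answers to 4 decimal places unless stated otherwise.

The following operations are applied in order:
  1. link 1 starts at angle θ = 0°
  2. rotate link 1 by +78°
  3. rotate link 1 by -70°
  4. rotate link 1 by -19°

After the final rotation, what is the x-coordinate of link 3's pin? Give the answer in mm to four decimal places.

geometry: r = 46 mm, L = 143 mm, e = 9 mm; θ starts at 0°
rotate link 1 by +78°: θ ← 0° +78° = 78°
rotate link 1 by -70°: θ ← 78° -70° = 8°
rotate link 1 by -19°: θ ← 8° -19° = -11°
crank pin P = (r cos θ, r sin θ) = (45.154850, -8.777214)
h = r sin θ − e = -8.777214 − 9 = -17.777214
x = r cos θ + √(L² − h²) = 45.154850 + 141.890700 = 187.045550

187.0456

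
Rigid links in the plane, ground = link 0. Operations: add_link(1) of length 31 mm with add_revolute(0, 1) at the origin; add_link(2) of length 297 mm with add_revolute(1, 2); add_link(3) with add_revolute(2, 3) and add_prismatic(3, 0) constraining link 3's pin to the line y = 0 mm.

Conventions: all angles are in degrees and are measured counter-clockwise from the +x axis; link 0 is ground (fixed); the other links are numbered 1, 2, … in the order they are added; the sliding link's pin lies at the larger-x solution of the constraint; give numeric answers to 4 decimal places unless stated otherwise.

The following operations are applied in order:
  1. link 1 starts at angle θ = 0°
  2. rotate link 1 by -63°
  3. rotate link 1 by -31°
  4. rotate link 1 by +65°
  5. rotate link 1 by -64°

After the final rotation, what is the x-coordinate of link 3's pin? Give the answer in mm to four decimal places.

geometry: r = 31 mm, L = 297 mm, e = 0 mm; θ starts at 0°
rotate link 1 by -63°: θ ← 0° -63° = -63°
rotate link 1 by -31°: θ ← -63° -31° = -94°
rotate link 1 by +65°: θ ← -94° +65° = -29°
rotate link 1 by -64°: θ ← -29° -64° = -93°
crank pin P = (r cos θ, r sin θ) = (-1.622415, -30.957516)
h = r sin θ − e = -30.957516 − 0 = -30.957516
x = r cos θ + √(L² − h²) = -1.622415 + 295.382180 = 293.759765

293.7598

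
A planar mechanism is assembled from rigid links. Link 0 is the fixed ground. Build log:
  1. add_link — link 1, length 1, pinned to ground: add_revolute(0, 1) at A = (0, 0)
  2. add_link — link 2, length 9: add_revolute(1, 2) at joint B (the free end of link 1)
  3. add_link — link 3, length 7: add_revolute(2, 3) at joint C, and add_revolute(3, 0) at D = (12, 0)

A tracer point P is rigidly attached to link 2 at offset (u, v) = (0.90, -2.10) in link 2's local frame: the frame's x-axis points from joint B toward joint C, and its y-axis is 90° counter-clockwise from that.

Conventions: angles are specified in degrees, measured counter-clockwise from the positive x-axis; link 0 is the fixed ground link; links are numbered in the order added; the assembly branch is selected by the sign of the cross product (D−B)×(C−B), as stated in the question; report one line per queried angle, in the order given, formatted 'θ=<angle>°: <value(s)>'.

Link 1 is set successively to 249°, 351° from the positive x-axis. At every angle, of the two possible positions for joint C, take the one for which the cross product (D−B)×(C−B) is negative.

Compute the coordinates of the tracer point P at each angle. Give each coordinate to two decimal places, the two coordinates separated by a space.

A=(0,0), D=(12.00,0)
θ=249°: B = A + 1.00·(cos249°, sin249°) = (-0.3584, -0.9336)
θ=249°: |BD| = 12.3936
θ=249°: circle(B,9.00) ∩ circle(D,7.00): a=7.4878, h=4.9933
θ=249°:   candidates: C₊=(6.7320,4.6096) cross=61.885; C₋=(7.4843,-5.3487) cross=-61.885
θ=249°:   branch - wants cross < 0 → take C=(7.4843,-5.3487) (cross=-61.885)
θ=249°: ex = (C−B)/|BC| = (0.8714,-0.4906); ey = (0.4906,0.8714)
θ=249°: P = B + 0.90·ex + -2.10·ey = (-0.6043,-3.2050)
θ=351°: B = A + 1.00·(cos351°, sin351°) = (0.9877, -0.1564)
θ=351°: |BD| = 11.0134
θ=351°: circle(B,9.00) ∩ circle(D,7.00): a=6.9595, h=5.7066
θ=351°:   candidates: C₊=(7.8654,5.6485) cross=62.849; C₋=(8.0275,-5.7636) cross=-62.849
θ=351°:   branch - wants cross < 0 → take C=(8.0275,-5.7636) (cross=-62.849)
θ=351°: ex = (C−B)/|BC| = (0.7822,-0.6230); ey = (0.6230,0.7822)
θ=351°: P = B + 0.90·ex + -2.10·ey = (0.3833,-2.3598)

θ=249°: -0.60 -3.21
θ=351°: 0.38 -2.36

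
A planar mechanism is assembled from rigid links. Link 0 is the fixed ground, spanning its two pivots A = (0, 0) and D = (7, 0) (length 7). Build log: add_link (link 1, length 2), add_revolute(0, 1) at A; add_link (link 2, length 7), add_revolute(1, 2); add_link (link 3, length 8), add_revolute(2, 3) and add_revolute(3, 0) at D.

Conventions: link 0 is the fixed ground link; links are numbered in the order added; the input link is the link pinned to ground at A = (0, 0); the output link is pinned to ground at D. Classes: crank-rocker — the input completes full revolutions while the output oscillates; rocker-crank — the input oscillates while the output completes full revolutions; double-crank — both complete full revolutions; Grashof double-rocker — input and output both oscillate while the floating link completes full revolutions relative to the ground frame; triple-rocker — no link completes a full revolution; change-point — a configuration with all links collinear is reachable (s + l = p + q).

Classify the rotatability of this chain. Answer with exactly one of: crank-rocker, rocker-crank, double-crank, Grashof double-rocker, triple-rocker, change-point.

lengths: ground=7, input=2, coupler=7, output=8
sorted: s=2 (shortest), l=8 (longest), p+q=14
s + l = 10 vs p + q = 14
s + l < p + q (Grashof) with shortest = input link → crank-rocker

crank-rocker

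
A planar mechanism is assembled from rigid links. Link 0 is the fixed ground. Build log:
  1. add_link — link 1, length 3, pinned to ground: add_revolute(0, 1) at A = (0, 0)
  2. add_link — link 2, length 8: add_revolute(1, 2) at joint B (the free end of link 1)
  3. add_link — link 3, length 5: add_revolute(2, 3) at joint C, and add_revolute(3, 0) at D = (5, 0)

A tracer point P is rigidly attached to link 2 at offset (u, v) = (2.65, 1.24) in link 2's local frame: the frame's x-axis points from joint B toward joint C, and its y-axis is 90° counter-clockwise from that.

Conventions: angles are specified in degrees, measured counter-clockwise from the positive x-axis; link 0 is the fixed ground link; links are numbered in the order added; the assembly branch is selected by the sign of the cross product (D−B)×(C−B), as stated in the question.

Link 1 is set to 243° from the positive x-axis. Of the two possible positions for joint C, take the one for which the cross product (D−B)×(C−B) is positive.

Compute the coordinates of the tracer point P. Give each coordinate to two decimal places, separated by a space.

A=(0,0), D=(5.00,0)
B = A + 3.00·(cos243°, sin243°) = (-1.3620, -2.6730)
|BD| = 6.9007
circle(B,8.00) ∩ circle(D,5.00): a=6.2762, h=4.9608
  candidates: C₊=(2.5026,4.3316) cross=34.233; C₋=(6.3458,-4.8155) cross=-34.233
  branch + wants cross > 0 → take C=(2.5026,4.3316) (cross=34.233)
ex = (C−B)/|BC| = (0.4831,0.8756); ey = (-0.8756,0.4831)
P = B + 2.65·ex + 1.24·ey = (-1.1676,0.2463)

-1.17 0.25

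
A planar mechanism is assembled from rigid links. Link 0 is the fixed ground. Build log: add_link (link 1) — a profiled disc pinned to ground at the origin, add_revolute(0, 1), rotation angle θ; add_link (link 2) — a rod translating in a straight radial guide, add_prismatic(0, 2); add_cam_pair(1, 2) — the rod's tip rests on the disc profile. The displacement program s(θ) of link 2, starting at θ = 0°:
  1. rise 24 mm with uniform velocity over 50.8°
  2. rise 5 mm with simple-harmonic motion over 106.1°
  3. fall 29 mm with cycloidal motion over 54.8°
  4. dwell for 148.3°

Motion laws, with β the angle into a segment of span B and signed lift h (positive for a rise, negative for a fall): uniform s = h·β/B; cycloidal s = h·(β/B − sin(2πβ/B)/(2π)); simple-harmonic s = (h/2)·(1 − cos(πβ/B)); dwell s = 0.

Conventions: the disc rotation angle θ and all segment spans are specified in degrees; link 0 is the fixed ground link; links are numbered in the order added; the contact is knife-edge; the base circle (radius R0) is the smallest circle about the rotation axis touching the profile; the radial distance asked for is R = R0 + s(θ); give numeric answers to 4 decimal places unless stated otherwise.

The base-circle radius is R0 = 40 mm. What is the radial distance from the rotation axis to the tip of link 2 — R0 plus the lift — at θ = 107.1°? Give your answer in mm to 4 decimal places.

seg 1 [0°–50.8°] uniform, h=24: full span → s += 24 → s = 24.0000
seg 2 [50.8°–156.9°] simple-harmonic, h=5: θ=107.1° here. β=56.3, B=106.1. 5/2·(1 − cos(π·0.5306)) = 2.7402 → s = 26.7402
R = R0 + s = 40 + 26.7402 = 66.7402

66.7402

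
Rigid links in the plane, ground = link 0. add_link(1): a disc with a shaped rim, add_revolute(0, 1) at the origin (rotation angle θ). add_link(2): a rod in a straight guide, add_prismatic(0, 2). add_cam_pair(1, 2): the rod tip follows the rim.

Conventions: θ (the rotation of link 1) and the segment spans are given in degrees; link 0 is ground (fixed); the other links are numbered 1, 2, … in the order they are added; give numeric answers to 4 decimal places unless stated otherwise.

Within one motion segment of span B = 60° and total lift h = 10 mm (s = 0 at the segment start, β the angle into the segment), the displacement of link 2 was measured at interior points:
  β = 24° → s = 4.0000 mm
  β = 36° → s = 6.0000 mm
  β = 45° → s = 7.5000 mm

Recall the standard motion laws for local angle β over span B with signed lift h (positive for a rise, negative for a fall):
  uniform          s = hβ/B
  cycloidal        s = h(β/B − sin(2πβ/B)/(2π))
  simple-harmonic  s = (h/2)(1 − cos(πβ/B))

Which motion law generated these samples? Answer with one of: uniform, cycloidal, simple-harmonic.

candidates at β/B = r: uniform s = h·r (linear in β); cycloidal s = h·(r − sin(2πr)/(2π)); simple-harmonic s = (h/2)(1 − cos(πr))
β=24°: printed 4.0000 | uniform 4.0000, cycloidal 3.0645, simple-harmonic 3.4549
β=36°: printed 6.0000 | uniform 6.0000, cycloidal 6.9355, simple-harmonic 6.5451
β=45°: printed 7.5000 | uniform 7.5000, cycloidal 9.0915, simple-harmonic 8.5355
only one law matches every sample → uniform

uniform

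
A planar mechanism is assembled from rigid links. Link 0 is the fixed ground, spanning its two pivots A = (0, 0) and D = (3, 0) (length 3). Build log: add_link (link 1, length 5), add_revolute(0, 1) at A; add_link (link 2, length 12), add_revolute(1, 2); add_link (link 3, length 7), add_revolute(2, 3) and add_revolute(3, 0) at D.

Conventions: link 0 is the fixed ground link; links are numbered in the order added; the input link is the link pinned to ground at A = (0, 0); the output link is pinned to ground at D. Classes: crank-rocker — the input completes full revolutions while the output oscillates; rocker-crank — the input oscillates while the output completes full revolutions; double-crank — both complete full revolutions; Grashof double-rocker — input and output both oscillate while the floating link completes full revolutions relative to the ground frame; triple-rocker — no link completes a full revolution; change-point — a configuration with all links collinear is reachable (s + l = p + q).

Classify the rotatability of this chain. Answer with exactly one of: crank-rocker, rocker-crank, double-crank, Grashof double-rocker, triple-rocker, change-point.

lengths: ground=3, input=5, coupler=12, output=7
sorted: s=3 (shortest), l=12 (longest), p+q=12
s + l = 15 vs p + q = 12
s + l > p + q → non-Grashof → no link fully rotates → triple-rocker

triple-rocker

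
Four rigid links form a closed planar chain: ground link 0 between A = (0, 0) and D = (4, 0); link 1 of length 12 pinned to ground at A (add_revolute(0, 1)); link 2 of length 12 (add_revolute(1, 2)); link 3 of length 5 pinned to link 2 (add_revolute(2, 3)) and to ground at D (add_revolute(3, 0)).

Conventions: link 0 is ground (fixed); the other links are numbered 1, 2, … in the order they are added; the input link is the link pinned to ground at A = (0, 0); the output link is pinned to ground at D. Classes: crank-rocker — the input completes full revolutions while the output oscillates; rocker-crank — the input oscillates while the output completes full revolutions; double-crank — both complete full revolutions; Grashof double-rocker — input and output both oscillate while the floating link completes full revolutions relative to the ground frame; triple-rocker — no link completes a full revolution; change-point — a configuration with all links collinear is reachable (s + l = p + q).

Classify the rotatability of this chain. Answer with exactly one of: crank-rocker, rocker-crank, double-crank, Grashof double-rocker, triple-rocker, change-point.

lengths: ground=4, input=12, coupler=12, output=5
sorted: s=4 (shortest), l=12 (longest), p+q=17
s + l = 16 vs p + q = 17
s + l < p + q (Grashof) with shortest = ground link → double-crank

double-crank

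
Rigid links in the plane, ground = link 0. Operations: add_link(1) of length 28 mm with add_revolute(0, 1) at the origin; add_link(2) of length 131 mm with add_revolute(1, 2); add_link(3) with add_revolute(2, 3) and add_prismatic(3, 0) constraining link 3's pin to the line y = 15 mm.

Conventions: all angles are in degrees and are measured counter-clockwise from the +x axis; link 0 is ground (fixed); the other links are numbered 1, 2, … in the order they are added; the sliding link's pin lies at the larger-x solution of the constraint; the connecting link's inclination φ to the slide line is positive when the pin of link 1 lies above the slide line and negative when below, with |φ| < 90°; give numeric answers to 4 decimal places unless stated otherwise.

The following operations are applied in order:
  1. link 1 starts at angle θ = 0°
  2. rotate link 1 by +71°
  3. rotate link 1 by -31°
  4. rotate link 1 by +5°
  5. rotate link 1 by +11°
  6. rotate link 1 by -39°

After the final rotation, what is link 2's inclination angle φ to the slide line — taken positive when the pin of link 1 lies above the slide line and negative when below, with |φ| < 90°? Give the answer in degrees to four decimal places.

geometry: r = 28 mm, L = 131 mm, e = 15 mm; θ starts at 0°
rotate link 1 by +71°: θ ← 0° +71° = 71°
rotate link 1 by -31°: θ ← 71° -31° = 40°
rotate link 1 by +5°: θ ← 40° +5° = 45°
rotate link 1 by +11°: θ ← 45° +11° = 56°
rotate link 1 by -39°: θ ← 56° -39° = 17°
h = r sin θ − e = 8.186408 − 15 = -6.813592
sin φ = h / L = -6.813592 / 131 = -0.05201215
φ = arcsin(-0.05201215) = -2.981422°

-2.9814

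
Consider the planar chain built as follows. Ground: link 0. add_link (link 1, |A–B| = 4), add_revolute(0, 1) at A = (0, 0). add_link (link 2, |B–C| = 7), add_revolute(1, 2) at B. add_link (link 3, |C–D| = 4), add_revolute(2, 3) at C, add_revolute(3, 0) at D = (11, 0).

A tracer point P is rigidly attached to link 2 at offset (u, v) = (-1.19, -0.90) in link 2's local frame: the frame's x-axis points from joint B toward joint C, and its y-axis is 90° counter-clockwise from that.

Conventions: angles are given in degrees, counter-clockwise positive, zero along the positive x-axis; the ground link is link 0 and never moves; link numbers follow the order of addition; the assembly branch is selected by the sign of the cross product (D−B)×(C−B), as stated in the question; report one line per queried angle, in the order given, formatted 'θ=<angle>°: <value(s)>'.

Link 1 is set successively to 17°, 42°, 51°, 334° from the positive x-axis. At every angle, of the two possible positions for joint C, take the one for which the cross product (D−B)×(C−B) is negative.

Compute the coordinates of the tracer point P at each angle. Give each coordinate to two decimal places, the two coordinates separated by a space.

A=(0,0), D=(11.00,0)
θ=17°: B = A + 4.00·(cos17°, sin17°) = (3.8252, 1.1695)
θ=17°: |BD| = 7.2695
θ=17°: circle(B,7.00) ∩ circle(D,4.00): a=5.9045, h=3.7599
θ=17°:   candidates: C₊=(10.2577,3.9305) cross=27.332; C₋=(9.0479,-3.4913) cross=-27.332
θ=17°:   branch - wants cross < 0 → take C=(9.0479,-3.4913) (cross=-27.332)
θ=17°: ex = (C−B)/|BC| = (0.7461,-0.6658); ey = (0.6658,0.7461)
θ=17°: P = B + -1.19·ex + -0.90·ey = (2.3381,1.2903)
θ=42°: B = A + 4.00·(cos42°, sin42°) = (2.9726, 2.6765)
θ=42°: |BD| = 8.4619
θ=42°: circle(B,7.00) ∩ circle(D,4.00): a=6.1809, h=3.2859
θ=42°:   candidates: C₊=(9.8754,3.8387) cross=27.805; C₋=(7.7968,-2.3957) cross=-27.805
θ=42°:   branch - wants cross < 0 → take C=(7.7968,-2.3957) (cross=-27.805)
θ=42°: ex = (C−B)/|BC| = (0.6892,-0.7246); ey = (0.7246,0.6892)
θ=42°: P = B + -1.19·ex + -0.90·ey = (1.5003,2.9185)
θ=51°: B = A + 4.00·(cos51°, sin51°) = (2.5173, 3.1086)
θ=51°: |BD| = 9.0344
θ=51°: circle(B,7.00) ∩ circle(D,4.00): a=6.3435, h=2.9596
θ=51°:   candidates: C₊=(9.4918,3.7048) cross=26.738; C₋=(7.4551,-1.8530) cross=-26.738
θ=51°:   branch - wants cross < 0 → take C=(7.4551,-1.8530) (cross=-26.738)
θ=51°: ex = (C−B)/|BC| = (0.7054,-0.7088); ey = (0.7088,0.7054)
θ=51°: P = B + -1.19·ex + -0.90·ey = (1.0399,3.3172)
θ=334°: B = A + 4.00·(cos334°, sin334°) = (3.5952, -1.7535)
θ=334°: |BD| = 7.6096
θ=334°: circle(B,7.00) ∩ circle(D,4.00): a=5.9731, h=3.6499
θ=334°:   candidates: C₊=(8.5665,3.1746) cross=27.774; C₋=(10.2486,-3.9288) cross=-27.774
θ=334°:   branch - wants cross < 0 → take C=(10.2486,-3.9288) (cross=-27.774)
θ=334°: ex = (C−B)/|BC| = (0.9505,-0.3108); ey = (0.3108,0.9505)
θ=334°: P = B + -1.19·ex + -0.90·ey = (2.1844,-2.2391)

θ=17°: 2.34 1.29
θ=42°: 1.50 2.92
θ=51°: 1.04 3.32
θ=334°: 2.18 -2.24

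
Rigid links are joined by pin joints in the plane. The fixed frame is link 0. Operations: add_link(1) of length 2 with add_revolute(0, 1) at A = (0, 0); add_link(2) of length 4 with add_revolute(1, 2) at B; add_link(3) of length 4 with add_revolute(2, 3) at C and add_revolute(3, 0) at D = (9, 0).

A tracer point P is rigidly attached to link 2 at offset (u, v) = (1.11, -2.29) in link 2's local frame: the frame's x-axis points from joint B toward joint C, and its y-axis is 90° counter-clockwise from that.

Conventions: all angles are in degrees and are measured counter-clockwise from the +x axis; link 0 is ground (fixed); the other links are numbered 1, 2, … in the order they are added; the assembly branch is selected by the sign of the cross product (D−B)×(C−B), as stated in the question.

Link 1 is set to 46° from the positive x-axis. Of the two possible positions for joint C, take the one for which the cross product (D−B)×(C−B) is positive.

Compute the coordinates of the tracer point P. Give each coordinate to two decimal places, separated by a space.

A=(0,0), D=(9.00,0)
B = A + 2.00·(cos46°, sin46°) = (1.3893, 1.4387)
|BD| = 7.7455
circle(B,4.00) ∩ circle(D,4.00): a=3.8727, h=1.0010
  candidates: C₊=(5.3806,1.7029) cross=7.753; C₋=(5.0087,-0.2642) cross=-7.753
  branch + wants cross > 0 → take C=(5.3806,1.7029) (cross=7.753)
ex = (C−B)/|BC| = (0.9978,0.0661); ey = (-0.0661,0.9978)
P = B + 1.11·ex + -2.29·ey = (2.6481,-0.7730)

2.65 -0.77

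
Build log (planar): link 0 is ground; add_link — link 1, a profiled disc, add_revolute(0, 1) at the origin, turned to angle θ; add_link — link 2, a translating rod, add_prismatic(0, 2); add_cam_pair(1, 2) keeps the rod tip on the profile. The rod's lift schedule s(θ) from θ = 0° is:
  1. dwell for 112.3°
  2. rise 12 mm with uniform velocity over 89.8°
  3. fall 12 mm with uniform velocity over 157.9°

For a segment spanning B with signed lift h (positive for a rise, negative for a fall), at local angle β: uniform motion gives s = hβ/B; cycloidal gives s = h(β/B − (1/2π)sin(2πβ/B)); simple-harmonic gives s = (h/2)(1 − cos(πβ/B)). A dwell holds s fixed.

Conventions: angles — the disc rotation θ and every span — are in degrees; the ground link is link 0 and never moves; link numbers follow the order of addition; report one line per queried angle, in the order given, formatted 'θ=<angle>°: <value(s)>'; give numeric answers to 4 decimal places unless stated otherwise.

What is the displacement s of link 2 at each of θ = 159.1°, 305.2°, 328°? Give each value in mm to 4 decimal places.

seg 1 [0°–112.3°] dwell: s stays 0.0000
seg 2 [112.3°–202.1°] uniform, h=12: θ=159.1° here. β=46.8, B=89.8. 12·46.8/89.8 = 6.2539 → s = 6.2539
seg 2 [112.3°–202.1°] uniform, h=12: full span → s += 12 → s = 12.0000
seg 3 [202.1°–360°] uniform, h=-12: θ=305.2° here. β=103.1, B=157.9. -12·103.1/157.9 = -7.8353 → s = 4.1647
seg 3 [202.1°–360°] uniform, h=-12: θ=328° here. β=125.9, B=157.9. -12·125.9/157.9 = -9.5681 → s = 2.4319

θ=159.1°: 6.2539
θ=305.2°: 4.1647
θ=328°: 2.4319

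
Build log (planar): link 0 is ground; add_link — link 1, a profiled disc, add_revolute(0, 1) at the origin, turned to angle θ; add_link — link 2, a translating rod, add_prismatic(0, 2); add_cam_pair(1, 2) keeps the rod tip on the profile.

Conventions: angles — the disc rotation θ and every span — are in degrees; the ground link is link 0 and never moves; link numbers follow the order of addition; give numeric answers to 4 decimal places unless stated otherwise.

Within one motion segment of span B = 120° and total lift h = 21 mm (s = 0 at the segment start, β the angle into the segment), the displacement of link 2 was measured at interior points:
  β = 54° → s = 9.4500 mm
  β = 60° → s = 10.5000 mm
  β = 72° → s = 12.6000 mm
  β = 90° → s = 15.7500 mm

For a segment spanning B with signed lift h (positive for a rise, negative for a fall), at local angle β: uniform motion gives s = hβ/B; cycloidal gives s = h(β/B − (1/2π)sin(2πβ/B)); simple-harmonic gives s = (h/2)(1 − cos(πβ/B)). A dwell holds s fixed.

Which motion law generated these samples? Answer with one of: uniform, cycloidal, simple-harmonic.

candidates at β/B = r: uniform s = h·r (linear in β); cycloidal s = h·(r − sin(2πr)/(2π)); simple-harmonic s = (h/2)(1 − cos(πr))
β=54°: printed 9.4500 | uniform 9.4500, cycloidal 8.4172, simple-harmonic 8.8574
β=60°: printed 10.5000 | uniform 10.5000, cycloidal 10.5000, simple-harmonic 10.5000
β=72°: printed 12.6000 | uniform 12.6000, cycloidal 14.5645, simple-harmonic 13.7447
β=90°: printed 15.7500 | uniform 15.7500, cycloidal 19.0923, simple-harmonic 17.9246
only one law matches every sample → uniform

uniform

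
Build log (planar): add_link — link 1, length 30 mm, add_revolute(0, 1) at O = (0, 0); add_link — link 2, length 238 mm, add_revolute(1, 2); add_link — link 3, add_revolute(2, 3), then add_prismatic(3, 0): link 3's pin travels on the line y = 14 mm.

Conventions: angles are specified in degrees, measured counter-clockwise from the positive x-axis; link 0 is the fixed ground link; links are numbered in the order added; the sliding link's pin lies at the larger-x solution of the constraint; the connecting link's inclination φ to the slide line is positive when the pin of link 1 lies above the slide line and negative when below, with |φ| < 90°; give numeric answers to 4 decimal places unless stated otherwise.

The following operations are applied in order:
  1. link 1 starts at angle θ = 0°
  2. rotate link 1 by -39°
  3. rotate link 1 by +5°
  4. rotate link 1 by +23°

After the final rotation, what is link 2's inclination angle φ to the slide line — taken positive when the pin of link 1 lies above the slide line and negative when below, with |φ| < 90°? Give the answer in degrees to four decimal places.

geometry: r = 30 mm, L = 238 mm, e = 14 mm; θ starts at 0°
rotate link 1 by -39°: θ ← 0° -39° = -39°
rotate link 1 by +5°: θ ← -39° +5° = -34°
rotate link 1 by +23°: θ ← -34° +23° = -11°
h = r sin θ − e = -5.724270 − 14 = -19.724270
sin φ = h / L = -19.724270 / 238 = -0.08287508
φ = arcsin(-0.08287508) = -4.753845°

-4.7538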